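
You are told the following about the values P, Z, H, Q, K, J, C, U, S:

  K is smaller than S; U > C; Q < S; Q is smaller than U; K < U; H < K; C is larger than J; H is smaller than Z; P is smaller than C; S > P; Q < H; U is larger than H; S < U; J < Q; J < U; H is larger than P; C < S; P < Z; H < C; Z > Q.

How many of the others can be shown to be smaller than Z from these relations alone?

4

From Z the given relations immediately reach P, Q, H.
From those, J — 4 in total.
No other element is forced below Z by the given relations, so the count is 4.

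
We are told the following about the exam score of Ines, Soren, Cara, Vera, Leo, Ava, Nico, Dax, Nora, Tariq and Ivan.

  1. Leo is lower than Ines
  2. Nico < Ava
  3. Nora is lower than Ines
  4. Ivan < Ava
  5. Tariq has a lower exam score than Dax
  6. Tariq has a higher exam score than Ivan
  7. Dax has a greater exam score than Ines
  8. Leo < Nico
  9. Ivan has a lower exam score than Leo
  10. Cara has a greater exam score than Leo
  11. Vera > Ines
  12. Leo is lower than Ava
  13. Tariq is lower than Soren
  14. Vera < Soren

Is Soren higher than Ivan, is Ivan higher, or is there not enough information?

Ivan < Leo and Leo < Ines give Ivan < Ines.
Then Ines < Vera extends the chain to Vera.
Then Vera < Soren extends the chain to Soren.
So Soren is higher.

Soren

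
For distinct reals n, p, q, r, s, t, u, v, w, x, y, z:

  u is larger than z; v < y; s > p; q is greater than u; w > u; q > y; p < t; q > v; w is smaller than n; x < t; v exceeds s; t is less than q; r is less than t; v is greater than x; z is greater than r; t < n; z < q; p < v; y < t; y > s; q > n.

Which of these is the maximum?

Chaining downward from q: directly below it, z, v, u, y, t, n; then x, r, p, s, w.
That covers every other element, and nothing is given above q, so q is the maximum.

q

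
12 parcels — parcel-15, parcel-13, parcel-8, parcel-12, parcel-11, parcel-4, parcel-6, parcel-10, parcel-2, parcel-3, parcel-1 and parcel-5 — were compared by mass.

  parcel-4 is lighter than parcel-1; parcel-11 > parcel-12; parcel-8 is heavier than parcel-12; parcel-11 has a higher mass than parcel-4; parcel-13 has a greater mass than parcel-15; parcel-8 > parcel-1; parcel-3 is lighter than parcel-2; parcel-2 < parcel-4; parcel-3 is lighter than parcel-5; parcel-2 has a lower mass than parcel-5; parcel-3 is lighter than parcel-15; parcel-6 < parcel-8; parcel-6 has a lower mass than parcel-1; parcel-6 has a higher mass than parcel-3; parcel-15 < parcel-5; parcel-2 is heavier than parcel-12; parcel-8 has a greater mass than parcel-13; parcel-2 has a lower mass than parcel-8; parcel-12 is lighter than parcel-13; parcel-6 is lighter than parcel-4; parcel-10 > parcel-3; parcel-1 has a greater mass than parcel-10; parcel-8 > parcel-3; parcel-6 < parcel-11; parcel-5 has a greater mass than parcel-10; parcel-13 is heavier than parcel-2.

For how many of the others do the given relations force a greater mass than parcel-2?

The elements the relations force above parcel-2 are parcel-4, parcel-13, parcel-11, parcel-1, parcel-8, parcel-5 — no chain reaches any other.
That is 6.

6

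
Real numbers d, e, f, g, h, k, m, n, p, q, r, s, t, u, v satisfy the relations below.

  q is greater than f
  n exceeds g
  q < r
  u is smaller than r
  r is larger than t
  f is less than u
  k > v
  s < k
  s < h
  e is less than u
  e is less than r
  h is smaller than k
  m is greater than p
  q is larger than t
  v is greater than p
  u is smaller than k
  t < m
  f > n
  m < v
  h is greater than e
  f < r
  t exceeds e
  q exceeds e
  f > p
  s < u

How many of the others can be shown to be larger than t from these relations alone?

5

Directly above t: m, q, r.
One step further: v (4 so far).
One step further: k (5 so far).
No other element is forced above t by the given relations, so the count is 5.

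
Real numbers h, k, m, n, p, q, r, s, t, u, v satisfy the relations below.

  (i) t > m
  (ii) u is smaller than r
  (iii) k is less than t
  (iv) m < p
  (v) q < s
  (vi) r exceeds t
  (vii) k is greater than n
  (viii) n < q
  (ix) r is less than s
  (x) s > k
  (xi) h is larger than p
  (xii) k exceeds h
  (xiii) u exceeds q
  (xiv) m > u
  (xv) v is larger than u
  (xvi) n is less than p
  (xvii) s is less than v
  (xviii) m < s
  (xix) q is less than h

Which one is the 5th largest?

The consecutive relations fix a unique order: n < q < u < m < p < h < k < t < r < s < v.
The 5th largest is k.

k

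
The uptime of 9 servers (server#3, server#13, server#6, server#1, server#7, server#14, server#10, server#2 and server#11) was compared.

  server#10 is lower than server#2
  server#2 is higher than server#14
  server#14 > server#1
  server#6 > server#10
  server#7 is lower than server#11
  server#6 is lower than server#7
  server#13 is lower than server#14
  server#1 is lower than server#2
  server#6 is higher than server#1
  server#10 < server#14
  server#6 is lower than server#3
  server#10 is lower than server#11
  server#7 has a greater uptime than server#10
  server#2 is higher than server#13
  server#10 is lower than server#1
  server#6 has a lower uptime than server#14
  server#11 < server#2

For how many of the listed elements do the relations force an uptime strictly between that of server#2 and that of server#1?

4

Chaining upward from server#1 reaches: server#6, server#7, server#14, server#11, server#3.
Chaining downward from server#2 reaches: server#10, server#6, server#7, server#13, server#14, server#11.
Strictly between server#1 and server#2 are those in both lists: server#6, server#7, server#14, server#11 — 4 elements.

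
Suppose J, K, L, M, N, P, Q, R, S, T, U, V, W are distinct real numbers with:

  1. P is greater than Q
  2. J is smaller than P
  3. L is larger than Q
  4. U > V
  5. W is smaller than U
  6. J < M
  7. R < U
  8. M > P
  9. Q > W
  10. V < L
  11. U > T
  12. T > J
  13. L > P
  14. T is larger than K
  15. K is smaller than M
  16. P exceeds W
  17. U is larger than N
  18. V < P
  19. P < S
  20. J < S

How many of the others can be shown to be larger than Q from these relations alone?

From Q the given relations immediately reach P, L.
From those, M, S — 4 in total.
Nothing else is reachable above Q; 4 in all.

4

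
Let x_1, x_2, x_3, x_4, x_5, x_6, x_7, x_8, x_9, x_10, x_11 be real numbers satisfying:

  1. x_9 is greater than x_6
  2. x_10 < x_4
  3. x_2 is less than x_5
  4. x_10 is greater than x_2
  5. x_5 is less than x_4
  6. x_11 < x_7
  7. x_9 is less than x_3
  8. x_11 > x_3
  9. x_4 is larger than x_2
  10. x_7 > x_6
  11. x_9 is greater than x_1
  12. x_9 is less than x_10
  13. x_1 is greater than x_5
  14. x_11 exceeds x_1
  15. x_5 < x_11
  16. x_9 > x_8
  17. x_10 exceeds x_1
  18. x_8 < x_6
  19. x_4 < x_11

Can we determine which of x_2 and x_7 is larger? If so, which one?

x_7

x_2 < x_5 and x_5 < x_1 give x_2 < x_1.
Then x_1 < x_9 extends the chain to x_9.
Then x_9 < x_10 extends the chain to x_10.
Then x_10 < x_4 extends the chain to x_4.
With x_4 < x_11: x_2 < x_5 < x_1 < x_9 < x_10 < x_4 < x_11.
Then x_11 < x_7 extends the chain to x_7.
So x_7 is larger.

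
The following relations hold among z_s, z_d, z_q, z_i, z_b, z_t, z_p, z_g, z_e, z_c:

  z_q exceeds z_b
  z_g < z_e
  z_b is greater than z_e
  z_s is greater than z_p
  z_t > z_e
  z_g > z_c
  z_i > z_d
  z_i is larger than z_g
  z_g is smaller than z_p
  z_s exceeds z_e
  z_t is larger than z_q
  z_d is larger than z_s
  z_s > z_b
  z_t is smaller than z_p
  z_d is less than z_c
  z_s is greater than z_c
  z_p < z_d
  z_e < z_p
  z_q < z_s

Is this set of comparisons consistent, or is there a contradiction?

Chaining the given relations yields z_c < z_g < z_e < z_b < z_q < z_t < z_p < z_s < z_d, so z_c < z_d. But one relation states z_d < z_c. These cannot both hold.

inconsistent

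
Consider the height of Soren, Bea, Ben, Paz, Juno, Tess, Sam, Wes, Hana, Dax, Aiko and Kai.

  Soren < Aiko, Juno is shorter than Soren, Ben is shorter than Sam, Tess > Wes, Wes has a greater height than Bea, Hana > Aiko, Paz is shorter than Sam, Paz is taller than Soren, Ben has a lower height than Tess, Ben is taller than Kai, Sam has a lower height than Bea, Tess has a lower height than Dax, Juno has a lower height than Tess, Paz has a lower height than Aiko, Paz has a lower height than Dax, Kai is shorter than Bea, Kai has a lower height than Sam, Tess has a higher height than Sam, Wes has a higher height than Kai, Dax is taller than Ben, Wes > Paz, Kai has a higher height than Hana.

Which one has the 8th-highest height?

Hana

The consecutive relations fix a unique order: Juno < Soren < Paz < Aiko < Hana < Kai < Ben < Sam < Bea < Wes < Tess < Dax.
The 8th largest is Hana.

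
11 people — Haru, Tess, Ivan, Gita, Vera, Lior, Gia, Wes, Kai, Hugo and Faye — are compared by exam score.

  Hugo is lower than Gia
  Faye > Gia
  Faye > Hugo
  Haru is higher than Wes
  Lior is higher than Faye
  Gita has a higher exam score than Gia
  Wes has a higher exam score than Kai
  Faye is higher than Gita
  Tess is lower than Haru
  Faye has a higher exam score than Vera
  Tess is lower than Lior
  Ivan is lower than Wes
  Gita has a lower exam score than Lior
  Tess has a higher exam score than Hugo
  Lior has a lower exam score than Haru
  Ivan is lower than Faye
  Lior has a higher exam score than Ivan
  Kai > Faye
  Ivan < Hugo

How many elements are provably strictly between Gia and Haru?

Chaining upward from Gia reaches: Gita, Faye, Lior, Kai, Wes.
Chaining downward from Haru reaches: Ivan, Hugo, Vera, Gita, Faye, Tess, Lior, Kai, Wes.
Strictly between Gia and Haru are those in both lists: Gita, Faye, Lior, Kai, Wes — 5 elements.

5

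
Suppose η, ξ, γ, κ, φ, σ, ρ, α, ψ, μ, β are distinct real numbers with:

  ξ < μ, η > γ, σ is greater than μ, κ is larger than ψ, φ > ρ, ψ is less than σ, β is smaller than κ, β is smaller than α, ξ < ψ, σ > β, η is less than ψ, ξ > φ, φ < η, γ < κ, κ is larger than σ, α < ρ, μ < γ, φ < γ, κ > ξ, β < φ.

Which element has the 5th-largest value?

Piecing the relations together gives one ordering: β < α < ρ < φ < ξ < μ < γ < η < ψ < σ < κ.
Counting 5 from the largest end gives γ.

γ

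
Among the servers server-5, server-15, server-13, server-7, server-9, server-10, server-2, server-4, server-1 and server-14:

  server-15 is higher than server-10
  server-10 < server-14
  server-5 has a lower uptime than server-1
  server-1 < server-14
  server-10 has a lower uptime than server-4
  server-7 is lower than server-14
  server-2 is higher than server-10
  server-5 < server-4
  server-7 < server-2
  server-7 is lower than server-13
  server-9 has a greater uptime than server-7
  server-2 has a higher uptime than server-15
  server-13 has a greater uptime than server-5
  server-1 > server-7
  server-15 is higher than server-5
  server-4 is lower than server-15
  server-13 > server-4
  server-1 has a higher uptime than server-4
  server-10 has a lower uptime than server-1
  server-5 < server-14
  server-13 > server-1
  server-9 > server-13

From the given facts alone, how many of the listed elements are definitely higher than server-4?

6

Directly above server-4: server-1, server-13, server-15.
One step further: server-14, server-2, server-9 (6 so far).
No other element is forced above server-4 by the given relations, so the count is 6.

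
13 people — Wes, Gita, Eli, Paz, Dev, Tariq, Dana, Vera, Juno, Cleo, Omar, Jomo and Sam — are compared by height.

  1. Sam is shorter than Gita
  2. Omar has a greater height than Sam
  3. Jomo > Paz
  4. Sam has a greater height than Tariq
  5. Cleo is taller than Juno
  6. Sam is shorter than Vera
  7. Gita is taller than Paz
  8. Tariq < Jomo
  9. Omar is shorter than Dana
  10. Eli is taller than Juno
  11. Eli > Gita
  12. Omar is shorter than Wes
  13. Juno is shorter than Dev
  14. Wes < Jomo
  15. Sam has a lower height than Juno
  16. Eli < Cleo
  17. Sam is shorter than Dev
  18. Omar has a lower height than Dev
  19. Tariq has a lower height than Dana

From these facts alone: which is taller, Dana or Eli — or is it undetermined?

Following every chain through Eli: above Eli we get Cleo; below Eli we get Tariq, Sam, Paz, Gita, Juno.
Dana is not reached, and no chain runs the other way from Dana to Eli.
So the given relations leave the order of Eli and Dana undetermined.

undetermined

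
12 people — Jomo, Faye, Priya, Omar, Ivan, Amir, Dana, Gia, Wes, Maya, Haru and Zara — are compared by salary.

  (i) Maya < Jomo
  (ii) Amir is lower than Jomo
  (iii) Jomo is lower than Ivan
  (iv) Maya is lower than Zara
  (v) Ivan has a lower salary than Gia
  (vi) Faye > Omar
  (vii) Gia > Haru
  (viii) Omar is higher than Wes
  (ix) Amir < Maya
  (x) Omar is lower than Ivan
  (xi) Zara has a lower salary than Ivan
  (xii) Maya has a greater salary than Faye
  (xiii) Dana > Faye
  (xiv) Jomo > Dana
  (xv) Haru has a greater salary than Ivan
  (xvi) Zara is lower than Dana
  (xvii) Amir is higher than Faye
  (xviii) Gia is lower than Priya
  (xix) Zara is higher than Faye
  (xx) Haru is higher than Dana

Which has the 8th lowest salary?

Jomo

Chaining the given pairs: Wes < Omar < Faye < Amir < Maya < Zara < Dana < Jomo < Ivan < Haru < Gia < Priya.
The 8th smallest is Jomo.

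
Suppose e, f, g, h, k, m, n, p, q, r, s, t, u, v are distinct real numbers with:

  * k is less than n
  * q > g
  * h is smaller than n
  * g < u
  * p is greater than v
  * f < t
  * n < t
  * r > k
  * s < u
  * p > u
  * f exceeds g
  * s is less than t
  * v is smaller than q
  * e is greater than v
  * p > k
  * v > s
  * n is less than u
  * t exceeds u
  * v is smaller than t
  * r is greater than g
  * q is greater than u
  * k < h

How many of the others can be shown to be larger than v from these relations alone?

The elements the relations force above v are p, t, e, q — no chain reaches any other.
That is 4.

4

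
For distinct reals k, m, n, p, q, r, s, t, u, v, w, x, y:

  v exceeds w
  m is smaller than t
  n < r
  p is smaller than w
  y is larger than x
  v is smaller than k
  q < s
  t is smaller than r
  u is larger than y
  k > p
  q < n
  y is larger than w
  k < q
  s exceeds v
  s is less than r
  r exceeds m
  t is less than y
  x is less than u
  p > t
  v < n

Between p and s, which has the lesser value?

p

p < w and w < v give p < v.
Then v < k extends the chain to k.
With k < q: p < w < v < k < q.
Then q < s extends the chain to s.
So p < s; p is the smaller of the two.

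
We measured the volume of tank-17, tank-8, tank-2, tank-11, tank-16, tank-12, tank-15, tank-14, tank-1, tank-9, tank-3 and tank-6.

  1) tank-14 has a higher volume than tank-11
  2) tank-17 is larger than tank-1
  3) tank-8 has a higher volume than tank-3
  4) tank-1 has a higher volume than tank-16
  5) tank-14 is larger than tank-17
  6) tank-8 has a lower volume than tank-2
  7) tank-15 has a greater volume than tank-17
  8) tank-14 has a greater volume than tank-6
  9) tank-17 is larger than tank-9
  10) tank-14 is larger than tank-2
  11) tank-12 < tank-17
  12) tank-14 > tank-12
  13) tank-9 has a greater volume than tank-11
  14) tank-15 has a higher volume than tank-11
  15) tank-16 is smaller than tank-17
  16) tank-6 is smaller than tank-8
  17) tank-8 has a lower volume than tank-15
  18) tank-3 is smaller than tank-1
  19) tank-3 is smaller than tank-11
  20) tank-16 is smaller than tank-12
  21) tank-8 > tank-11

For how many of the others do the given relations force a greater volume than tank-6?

From tank-6 the given relations immediately reach tank-8, tank-14.
From those, tank-2, tank-15 — 4 in total.
Nothing else is reachable above tank-6; 4 in all.

4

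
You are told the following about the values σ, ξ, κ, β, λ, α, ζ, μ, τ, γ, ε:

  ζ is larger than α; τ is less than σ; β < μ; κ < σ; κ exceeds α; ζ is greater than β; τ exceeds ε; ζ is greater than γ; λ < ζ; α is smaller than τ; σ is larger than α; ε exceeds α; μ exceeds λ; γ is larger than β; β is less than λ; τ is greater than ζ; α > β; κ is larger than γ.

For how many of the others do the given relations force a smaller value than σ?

From σ the given relations immediately reach α, κ, τ.
From those, β, γ, ζ, ε — 7 in total.
From those, λ — 8 in total.
Nothing else is reachable below σ; 8 in all.

8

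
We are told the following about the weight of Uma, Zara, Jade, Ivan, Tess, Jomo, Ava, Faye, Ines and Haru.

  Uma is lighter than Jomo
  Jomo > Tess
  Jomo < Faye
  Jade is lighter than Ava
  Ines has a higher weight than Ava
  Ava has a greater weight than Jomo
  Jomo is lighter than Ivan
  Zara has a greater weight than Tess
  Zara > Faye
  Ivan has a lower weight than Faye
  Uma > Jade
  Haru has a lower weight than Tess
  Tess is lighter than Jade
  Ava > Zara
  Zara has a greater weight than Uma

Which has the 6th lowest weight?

Ivan

Piecing the relations together gives one ordering: Haru < Tess < Jade < Uma < Jomo < Ivan < Faye < Zara < Ava < Ines.
Counting 6 from the smallest end gives Ivan.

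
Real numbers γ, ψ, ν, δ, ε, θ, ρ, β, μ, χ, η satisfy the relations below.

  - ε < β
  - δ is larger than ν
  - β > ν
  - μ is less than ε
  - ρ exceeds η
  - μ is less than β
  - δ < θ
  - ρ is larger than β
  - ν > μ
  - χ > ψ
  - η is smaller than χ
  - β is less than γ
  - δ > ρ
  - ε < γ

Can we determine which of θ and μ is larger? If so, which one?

μ < ν and ν < β give μ < β.
Then β < ρ extends the chain to ρ.
Then ρ < δ extends the chain to δ.
With δ < θ: μ < ν < β < ρ < δ < θ.
So θ is larger.

θ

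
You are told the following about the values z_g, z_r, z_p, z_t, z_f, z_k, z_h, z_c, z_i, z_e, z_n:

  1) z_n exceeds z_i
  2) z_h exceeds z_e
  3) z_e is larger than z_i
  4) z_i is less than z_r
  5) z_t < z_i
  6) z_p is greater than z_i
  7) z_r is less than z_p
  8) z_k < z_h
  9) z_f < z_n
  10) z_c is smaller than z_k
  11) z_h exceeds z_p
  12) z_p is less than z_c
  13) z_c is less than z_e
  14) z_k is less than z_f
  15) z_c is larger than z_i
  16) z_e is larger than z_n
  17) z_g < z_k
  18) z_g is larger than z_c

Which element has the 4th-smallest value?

Chaining the given pairs: z_t < z_i < z_r < z_p < z_c < z_g < z_k < z_f < z_n < z_e < z_h.
The 4th smallest is z_p.

z_p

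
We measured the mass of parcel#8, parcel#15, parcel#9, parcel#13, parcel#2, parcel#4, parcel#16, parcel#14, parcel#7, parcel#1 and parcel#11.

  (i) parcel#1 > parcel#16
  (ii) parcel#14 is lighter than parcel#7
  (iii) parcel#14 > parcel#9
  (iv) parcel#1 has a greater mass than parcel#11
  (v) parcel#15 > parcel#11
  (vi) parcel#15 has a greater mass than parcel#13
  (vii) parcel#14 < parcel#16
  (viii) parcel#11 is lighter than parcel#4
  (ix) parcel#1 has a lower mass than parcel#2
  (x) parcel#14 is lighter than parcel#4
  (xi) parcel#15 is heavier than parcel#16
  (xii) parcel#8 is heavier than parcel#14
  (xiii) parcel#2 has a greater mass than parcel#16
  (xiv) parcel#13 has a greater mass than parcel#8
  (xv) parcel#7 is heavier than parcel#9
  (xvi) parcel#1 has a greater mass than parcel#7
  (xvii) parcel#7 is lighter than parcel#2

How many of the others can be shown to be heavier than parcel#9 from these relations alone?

9

The elements the relations force above parcel#9 are parcel#14, parcel#7, parcel#8, parcel#16, parcel#1, parcel#13, parcel#4, parcel#2, parcel#15 — no chain reaches any other.
That is 9.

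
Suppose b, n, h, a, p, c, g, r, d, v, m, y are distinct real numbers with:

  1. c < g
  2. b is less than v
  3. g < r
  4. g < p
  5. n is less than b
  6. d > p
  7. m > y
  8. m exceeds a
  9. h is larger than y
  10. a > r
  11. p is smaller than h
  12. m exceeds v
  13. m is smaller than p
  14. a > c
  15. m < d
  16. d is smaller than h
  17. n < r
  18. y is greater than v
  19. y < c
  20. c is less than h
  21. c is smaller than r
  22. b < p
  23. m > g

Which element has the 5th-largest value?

a

Piecing the relations together gives one ordering: n < b < v < y < c < g < r < a < m < p < d < h.
Counting 5 from the largest end gives a.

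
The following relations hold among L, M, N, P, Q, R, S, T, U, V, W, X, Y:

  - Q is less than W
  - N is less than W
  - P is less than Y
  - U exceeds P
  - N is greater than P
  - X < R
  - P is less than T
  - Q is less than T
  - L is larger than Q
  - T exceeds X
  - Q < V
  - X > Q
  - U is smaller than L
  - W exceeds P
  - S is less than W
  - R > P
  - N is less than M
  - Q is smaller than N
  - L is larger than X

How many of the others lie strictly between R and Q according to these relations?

1

Chaining upward from Q reaches: N, M, X, L, T, W, V.
Chaining downward from R reaches: P, X.
Strictly between Q and R are those in both lists: X — 1 element.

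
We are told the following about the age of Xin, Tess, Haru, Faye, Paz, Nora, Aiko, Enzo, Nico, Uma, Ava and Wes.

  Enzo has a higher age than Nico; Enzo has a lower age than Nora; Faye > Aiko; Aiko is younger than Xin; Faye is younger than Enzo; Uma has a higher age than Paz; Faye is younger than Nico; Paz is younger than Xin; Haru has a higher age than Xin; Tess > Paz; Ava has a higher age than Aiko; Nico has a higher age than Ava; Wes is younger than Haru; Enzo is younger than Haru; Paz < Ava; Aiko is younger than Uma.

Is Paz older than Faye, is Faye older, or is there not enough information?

Following every chain through Paz: above Paz we get Ava, Tess, Xin, Nico, Enzo, Uma, Haru, Nora.
Faye is not reached, and no chain runs the other way from Faye to Paz.
So the given relations leave the order of Paz and Faye undetermined.

undetermined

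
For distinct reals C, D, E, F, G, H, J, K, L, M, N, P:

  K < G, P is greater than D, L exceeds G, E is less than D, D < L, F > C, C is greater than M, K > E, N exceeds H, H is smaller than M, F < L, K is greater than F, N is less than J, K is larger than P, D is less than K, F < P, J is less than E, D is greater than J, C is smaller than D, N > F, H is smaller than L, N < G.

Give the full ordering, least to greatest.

H < M < C < F < N < J < E < D < P < K < G < L

The consecutive links are each given: H < M; M < C; C < F; F < N; N < J; J < E; E < D; D < P; P < K; K < G; G < L.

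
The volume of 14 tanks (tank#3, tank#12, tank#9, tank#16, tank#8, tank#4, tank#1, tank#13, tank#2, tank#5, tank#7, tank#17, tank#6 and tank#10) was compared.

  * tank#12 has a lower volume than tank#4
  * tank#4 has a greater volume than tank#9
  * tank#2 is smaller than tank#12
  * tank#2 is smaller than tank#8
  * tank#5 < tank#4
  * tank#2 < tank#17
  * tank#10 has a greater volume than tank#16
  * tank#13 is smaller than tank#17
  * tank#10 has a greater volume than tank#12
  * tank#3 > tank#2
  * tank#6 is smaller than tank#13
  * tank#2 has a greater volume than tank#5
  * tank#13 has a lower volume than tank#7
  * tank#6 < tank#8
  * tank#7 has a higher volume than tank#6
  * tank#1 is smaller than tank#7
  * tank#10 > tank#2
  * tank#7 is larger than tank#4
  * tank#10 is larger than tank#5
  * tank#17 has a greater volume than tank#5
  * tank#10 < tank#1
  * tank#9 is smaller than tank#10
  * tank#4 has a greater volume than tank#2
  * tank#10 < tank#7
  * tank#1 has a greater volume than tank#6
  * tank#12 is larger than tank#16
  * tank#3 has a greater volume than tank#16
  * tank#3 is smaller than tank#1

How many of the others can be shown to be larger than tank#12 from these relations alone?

4

The elements the relations force above tank#12 are tank#4, tank#10, tank#1, tank#7 — no chain reaches any other.
That is 4.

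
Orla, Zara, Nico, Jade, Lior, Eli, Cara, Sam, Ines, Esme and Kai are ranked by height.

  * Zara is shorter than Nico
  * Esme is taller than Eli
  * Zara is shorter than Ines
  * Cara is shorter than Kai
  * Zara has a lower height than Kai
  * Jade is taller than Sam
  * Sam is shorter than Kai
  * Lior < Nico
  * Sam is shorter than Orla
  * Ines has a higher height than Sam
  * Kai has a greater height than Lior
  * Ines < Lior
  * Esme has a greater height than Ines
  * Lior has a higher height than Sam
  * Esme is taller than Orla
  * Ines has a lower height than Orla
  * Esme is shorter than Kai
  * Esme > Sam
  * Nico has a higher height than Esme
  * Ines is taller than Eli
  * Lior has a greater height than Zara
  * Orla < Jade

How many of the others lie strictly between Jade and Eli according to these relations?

2

Chaining upward from Eli reaches: Ines, Lior, Orla, Esme, Kai, Nico.
Chaining downward from Jade reaches: Zara, Sam, Ines, Orla.
Strictly between Eli and Jade are those in both lists: Ines, Orla — 2 elements.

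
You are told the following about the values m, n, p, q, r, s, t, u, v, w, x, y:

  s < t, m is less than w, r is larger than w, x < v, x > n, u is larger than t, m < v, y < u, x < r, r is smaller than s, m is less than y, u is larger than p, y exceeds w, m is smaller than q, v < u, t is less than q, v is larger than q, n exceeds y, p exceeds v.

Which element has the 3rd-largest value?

Piecing the relations together gives one ordering: m < w < y < n < x < r < s < t < q < v < p < u.
Counting 3 from the largest end gives v.

v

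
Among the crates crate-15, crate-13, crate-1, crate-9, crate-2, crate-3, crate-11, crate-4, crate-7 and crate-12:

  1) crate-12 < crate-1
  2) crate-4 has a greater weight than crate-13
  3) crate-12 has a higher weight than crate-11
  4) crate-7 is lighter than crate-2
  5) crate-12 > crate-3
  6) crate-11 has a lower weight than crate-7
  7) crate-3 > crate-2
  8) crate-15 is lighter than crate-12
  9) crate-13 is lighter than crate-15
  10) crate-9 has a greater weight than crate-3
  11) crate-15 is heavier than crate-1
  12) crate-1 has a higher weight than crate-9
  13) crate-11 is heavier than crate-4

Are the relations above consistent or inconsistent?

inconsistent

Chaining the given relations yields crate-1 < crate-15 < crate-12, so crate-1 < crate-12. But one relation states crate-12 < crate-1. These cannot both hold.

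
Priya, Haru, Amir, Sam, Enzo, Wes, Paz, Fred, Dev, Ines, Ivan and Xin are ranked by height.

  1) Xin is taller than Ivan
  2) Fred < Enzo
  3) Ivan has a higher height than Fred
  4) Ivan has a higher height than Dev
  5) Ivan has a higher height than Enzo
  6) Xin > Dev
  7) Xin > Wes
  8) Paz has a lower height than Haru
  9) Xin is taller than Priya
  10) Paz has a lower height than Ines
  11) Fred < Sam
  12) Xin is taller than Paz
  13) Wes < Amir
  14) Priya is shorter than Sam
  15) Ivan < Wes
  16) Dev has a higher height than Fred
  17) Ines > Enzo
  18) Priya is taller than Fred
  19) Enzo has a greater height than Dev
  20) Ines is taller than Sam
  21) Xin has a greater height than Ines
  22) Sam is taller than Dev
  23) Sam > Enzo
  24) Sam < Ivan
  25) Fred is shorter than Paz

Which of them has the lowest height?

Fred

Chaining upward from Fred: directly above it, Priya, Paz, Dev, Enzo, Sam, Ivan; then Ines, Haru, Wes, Xin; then Amir.
That covers every other element, and nothing is given below Fred, so Fred is the lowest height.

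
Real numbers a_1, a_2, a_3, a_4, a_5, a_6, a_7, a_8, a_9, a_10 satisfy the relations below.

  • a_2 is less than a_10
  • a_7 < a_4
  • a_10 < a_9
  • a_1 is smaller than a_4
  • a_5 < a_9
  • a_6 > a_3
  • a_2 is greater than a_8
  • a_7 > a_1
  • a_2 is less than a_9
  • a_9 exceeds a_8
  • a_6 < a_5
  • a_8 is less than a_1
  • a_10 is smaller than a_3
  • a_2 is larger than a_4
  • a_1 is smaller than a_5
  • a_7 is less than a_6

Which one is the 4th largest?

Chaining the given pairs: a_8 < a_1 < a_7 < a_4 < a_2 < a_10 < a_3 < a_6 < a_5 < a_9.
The 4th largest is a_3.

a_3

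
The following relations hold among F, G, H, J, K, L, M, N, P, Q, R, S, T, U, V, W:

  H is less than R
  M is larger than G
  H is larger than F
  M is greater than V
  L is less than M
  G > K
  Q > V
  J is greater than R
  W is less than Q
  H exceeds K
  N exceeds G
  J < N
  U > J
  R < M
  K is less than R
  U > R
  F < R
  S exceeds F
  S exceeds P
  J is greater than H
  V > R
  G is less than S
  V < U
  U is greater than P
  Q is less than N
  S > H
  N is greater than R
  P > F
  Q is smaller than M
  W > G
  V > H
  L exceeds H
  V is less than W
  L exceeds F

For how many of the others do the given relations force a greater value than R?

7

The elements the relations force above R are J, V, W, Q, M, U, N — no chain reaches any other.
That is 7.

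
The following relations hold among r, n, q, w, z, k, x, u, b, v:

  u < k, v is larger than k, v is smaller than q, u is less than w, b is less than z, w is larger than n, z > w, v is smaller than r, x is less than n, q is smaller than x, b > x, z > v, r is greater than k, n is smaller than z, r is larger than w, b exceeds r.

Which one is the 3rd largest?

Chaining the given pairs: u < k < v < q < x < n < w < r < b < z.
Counting 3 from the largest end gives r.

r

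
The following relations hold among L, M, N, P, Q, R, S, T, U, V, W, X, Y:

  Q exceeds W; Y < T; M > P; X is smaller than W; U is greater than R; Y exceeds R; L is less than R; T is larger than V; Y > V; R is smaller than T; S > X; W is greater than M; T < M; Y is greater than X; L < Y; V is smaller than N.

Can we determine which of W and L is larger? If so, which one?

W

L < R and R < Y give L < Y.
With Y < T: L < R < Y < T.
With T < M: L < R < Y < T < M.
Then M < W extends the chain to W.
So W is larger.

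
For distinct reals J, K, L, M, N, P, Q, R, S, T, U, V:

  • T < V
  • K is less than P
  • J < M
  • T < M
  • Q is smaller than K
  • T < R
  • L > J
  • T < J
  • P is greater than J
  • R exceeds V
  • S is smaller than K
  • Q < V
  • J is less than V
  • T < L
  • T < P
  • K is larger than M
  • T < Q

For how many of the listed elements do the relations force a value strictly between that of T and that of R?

The relations place T below R. An element lies strictly between them when it is forced above T and also forced below R.
Above T: {J, Q, V, M, L, K, P}. Below R: {J, Q, V}.
Intersection: {J, Q, V} — 3.

3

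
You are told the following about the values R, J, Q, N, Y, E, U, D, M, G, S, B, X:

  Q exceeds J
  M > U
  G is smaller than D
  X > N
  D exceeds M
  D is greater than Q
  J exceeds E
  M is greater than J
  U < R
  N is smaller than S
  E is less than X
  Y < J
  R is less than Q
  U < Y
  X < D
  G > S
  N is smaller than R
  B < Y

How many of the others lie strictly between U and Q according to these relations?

Chaining upward from U reaches: R, Y, J, M, D.
Chaining downward from Q reaches: N, B, R, E, Y, J.
Strictly between U and Q are those in both lists: R, Y, J — 3 elements.

3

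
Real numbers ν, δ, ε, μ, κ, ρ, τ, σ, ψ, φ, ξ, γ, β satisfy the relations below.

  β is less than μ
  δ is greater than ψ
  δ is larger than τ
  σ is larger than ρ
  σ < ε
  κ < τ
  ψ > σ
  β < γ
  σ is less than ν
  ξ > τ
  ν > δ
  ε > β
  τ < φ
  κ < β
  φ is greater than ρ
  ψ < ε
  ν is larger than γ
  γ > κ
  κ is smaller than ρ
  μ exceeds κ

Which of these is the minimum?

κ

Chaining upward from κ: directly above it, β, ρ, τ, μ, γ; then ξ, σ, φ, δ, ε, ν; then ψ.
That covers every other element, and nothing is given below κ, so κ is the minimum.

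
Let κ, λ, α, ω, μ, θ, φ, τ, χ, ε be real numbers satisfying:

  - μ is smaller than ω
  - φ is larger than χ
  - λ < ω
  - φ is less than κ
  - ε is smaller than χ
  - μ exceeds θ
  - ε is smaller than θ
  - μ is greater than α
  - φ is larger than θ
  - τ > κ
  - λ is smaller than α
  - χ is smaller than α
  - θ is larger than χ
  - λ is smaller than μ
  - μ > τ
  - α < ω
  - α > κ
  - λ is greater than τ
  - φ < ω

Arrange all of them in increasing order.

Nothing is placed below ε, so it is least; from there ε < χ; χ < θ; θ < φ; φ < κ; κ < τ; τ < λ; λ < α; α < μ; μ < ω, each given directly.

ε < χ < θ < φ < κ < τ < λ < α < μ < ω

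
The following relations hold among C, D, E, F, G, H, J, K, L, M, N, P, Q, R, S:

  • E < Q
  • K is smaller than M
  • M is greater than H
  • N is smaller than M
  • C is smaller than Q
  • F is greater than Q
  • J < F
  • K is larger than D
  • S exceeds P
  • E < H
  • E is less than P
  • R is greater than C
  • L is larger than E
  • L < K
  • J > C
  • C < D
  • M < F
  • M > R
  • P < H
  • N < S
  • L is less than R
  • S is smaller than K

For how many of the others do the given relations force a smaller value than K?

Directly below K: L, D, S.
One step further: C, E, N, P (7 so far).
No other element is forced below K by the given relations, so the count is 7.

7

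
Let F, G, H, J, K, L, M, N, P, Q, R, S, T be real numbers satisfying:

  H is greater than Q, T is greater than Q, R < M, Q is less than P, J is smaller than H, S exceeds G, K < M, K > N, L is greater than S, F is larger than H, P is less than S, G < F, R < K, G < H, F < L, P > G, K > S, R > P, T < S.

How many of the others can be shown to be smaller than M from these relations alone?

8

Directly below M: R, K.
One step further: N, P, S (5 so far).
One step further: G, Q, T (8 so far).
Nothing else is reachable below M; 8 in all.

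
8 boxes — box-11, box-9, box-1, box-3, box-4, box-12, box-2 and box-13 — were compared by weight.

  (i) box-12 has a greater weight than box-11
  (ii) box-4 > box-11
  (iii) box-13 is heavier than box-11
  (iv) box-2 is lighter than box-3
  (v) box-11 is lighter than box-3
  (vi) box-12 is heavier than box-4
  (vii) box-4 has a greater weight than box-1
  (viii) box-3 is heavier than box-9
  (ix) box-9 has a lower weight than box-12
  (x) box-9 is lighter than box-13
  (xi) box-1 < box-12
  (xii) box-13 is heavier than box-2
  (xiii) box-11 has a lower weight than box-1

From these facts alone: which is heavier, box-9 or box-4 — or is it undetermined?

undetermined

Following every chain through box-9: above box-9 we get box-3, box-12, box-13.
box-4 is not reached, and no chain runs the other way from box-4 to box-9.
So the given relations leave the order of box-9 and box-4 undetermined.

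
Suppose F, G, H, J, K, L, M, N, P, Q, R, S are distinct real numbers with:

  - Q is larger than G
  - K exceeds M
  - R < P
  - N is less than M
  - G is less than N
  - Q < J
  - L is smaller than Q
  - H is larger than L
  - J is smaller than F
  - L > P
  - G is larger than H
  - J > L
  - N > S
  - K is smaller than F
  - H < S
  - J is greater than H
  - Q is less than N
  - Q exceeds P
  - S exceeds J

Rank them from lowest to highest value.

R < P < L < H < G < Q < J < S < N < M < K < F

Each adjacent pair is fixed by a given relation: R < P; P < L; L < H; H < G; G < Q; Q < J; J < S; S < N; N < M; M < K; K < F. Chaining them end to end gives the full order.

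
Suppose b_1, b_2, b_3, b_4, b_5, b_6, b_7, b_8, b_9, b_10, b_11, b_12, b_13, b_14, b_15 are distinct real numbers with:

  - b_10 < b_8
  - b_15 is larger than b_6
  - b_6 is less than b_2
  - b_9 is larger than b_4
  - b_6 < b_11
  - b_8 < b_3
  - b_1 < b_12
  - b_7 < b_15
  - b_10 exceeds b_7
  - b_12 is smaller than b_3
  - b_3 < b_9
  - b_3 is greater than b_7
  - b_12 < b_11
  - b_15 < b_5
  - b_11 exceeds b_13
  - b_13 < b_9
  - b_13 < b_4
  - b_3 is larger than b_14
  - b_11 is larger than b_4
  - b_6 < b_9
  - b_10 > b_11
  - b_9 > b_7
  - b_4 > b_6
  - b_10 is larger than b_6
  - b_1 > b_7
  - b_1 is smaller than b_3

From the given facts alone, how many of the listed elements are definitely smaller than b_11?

Directly below b_11: b_6, b_13, b_12, b_4.
One step further: b_1 (5 so far).
One step further: b_7 (6 so far).
Nothing else is reachable below b_11; 6 in all.

6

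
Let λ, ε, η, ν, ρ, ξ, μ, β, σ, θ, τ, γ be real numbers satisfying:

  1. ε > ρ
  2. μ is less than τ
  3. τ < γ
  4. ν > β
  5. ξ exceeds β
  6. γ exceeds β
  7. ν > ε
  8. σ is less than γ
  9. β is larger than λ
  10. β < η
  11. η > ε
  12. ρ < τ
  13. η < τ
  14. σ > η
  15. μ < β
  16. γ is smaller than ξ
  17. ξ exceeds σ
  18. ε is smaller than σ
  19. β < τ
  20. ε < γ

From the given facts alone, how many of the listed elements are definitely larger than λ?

From λ the given relations immediately reach β.
From those, η, ν, τ, γ, ξ — 6 in total.
From those, σ — 7 in total.
No other element is forced above λ by the given relations, so the count is 7.

7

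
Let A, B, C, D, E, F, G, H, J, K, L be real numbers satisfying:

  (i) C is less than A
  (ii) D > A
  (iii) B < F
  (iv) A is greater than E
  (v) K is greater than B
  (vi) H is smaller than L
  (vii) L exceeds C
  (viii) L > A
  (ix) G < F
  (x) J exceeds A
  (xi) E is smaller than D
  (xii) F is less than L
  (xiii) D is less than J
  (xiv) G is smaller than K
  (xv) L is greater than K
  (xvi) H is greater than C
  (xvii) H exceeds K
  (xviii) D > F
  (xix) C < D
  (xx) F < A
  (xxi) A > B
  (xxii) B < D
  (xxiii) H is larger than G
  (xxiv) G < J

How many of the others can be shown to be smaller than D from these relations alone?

The elements the relations force below D are G, E, C, B, F, A — no chain reaches any other.
That is 6.

6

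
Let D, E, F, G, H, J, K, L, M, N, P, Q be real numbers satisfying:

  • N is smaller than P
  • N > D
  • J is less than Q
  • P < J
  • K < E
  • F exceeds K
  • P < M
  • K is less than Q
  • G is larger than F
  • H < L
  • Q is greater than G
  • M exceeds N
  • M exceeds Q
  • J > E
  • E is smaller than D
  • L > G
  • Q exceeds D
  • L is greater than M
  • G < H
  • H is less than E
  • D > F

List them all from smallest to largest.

Each adjacent pair is fixed by a given relation: K < F; F < G; G < H; H < E; E < D; D < N; N < P; P < J; J < Q; Q < M; M < L. Chaining them end to end gives the full order.

K < F < G < H < E < D < N < P < J < Q < M < L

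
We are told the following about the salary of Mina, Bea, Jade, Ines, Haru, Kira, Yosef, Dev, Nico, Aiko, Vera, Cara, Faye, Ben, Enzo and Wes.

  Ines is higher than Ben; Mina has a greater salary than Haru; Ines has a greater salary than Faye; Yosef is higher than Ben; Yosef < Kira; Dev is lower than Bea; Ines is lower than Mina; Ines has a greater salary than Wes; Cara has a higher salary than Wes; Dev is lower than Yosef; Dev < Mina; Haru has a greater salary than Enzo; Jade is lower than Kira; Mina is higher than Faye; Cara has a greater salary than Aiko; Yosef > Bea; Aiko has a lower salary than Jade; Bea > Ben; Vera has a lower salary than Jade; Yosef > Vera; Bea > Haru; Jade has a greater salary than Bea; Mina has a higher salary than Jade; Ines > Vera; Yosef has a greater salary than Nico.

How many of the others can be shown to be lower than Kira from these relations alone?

10

From Kira the given relations immediately reach Yosef, Jade.
From those, Nico, Vera, Dev, Ben, Aiko, Bea — 8 in total.
From those, Haru — 9 in total.
From those, Enzo — 10 in total.
Nothing else is reachable below Kira; 10 in all.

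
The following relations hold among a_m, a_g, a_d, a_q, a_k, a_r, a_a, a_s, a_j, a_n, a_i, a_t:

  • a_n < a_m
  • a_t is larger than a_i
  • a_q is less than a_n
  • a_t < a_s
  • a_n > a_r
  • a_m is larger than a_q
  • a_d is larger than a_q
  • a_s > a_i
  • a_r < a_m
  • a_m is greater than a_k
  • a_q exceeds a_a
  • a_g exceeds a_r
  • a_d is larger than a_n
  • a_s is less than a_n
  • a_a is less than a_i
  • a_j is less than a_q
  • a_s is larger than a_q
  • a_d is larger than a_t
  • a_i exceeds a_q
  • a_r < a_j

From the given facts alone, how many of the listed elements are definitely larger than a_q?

From a_q the given relations immediately reach a_i, a_s, a_n, a_d, a_m.
From those, a_t — 6 in total.
No other element is forced above a_q by the given relations, so the count is 6.

6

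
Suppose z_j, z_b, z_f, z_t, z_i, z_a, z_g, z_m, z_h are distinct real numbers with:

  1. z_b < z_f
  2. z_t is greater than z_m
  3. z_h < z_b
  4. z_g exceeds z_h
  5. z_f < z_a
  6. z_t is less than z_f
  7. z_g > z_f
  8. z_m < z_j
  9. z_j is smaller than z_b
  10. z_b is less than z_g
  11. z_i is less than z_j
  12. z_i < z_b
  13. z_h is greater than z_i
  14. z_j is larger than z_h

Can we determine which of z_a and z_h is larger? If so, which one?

z_a

The relevant relations are z_h < z_j; z_j < z_b; z_b < z_f; z_f < z_a.
Together: z_h < z_j < z_b < z_f < z_a.
So z_a is larger.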